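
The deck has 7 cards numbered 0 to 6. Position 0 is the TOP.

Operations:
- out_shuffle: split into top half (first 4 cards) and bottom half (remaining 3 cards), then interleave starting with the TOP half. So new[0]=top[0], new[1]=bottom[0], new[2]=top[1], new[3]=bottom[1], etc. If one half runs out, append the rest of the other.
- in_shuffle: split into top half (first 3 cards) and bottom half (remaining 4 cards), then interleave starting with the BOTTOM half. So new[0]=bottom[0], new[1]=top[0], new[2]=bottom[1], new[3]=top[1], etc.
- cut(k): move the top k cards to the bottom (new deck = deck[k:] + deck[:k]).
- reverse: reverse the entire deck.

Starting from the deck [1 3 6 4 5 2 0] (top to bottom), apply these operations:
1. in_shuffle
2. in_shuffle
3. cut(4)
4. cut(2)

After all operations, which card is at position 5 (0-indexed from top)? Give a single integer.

After op 1 (in_shuffle): [4 1 5 3 2 6 0]
After op 2 (in_shuffle): [3 4 2 1 6 5 0]
After op 3 (cut(4)): [6 5 0 3 4 2 1]
After op 4 (cut(2)): [0 3 4 2 1 6 5]
Position 5: card 6.

Answer: 6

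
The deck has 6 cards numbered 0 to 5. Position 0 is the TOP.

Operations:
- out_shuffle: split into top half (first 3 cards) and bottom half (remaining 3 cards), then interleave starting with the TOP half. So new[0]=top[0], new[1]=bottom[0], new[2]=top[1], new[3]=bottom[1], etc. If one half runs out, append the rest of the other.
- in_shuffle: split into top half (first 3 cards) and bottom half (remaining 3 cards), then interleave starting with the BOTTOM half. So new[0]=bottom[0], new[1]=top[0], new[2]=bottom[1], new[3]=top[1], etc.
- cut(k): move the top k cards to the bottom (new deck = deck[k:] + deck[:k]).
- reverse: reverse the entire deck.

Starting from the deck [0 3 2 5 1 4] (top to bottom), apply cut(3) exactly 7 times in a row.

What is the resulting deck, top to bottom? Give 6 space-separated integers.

Answer: 5 1 4 0 3 2

Derivation:
After op 1 (cut(3)): [5 1 4 0 3 2]
After op 2 (cut(3)): [0 3 2 5 1 4]
After op 3 (cut(3)): [5 1 4 0 3 2]
After op 4 (cut(3)): [0 3 2 5 1 4]
After op 5 (cut(3)): [5 1 4 0 3 2]
After op 6 (cut(3)): [0 3 2 5 1 4]
After op 7 (cut(3)): [5 1 4 0 3 2]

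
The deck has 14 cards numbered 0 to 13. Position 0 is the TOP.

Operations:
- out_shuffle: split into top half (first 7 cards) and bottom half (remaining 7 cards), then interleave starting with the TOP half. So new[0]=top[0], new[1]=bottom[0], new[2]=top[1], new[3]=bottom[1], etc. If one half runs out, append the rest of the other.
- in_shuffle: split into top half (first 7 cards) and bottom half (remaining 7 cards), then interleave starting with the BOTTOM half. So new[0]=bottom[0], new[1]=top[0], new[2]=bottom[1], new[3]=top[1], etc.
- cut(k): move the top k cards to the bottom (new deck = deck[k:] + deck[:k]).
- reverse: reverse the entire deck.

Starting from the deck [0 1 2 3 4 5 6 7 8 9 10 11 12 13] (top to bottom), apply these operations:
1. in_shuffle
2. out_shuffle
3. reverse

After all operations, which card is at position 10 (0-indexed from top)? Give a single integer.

Answer: 11

Derivation:
After op 1 (in_shuffle): [7 0 8 1 9 2 10 3 11 4 12 5 13 6]
After op 2 (out_shuffle): [7 3 0 11 8 4 1 12 9 5 2 13 10 6]
After op 3 (reverse): [6 10 13 2 5 9 12 1 4 8 11 0 3 7]
Position 10: card 11.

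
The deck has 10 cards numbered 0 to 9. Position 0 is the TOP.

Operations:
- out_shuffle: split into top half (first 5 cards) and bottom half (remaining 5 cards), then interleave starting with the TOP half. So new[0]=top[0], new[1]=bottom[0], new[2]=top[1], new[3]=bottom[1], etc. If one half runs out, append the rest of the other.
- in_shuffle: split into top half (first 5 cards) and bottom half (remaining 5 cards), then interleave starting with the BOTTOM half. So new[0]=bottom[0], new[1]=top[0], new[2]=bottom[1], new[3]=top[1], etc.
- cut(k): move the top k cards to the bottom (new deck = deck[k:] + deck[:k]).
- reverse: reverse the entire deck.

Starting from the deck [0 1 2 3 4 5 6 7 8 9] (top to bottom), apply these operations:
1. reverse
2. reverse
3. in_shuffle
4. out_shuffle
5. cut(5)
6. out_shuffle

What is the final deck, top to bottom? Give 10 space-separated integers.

Answer: 3 5 1 2 9 0 7 8 4 6

Derivation:
After op 1 (reverse): [9 8 7 6 5 4 3 2 1 0]
After op 2 (reverse): [0 1 2 3 4 5 6 7 8 9]
After op 3 (in_shuffle): [5 0 6 1 7 2 8 3 9 4]
After op 4 (out_shuffle): [5 2 0 8 6 3 1 9 7 4]
After op 5 (cut(5)): [3 1 9 7 4 5 2 0 8 6]
After op 6 (out_shuffle): [3 5 1 2 9 0 7 8 4 6]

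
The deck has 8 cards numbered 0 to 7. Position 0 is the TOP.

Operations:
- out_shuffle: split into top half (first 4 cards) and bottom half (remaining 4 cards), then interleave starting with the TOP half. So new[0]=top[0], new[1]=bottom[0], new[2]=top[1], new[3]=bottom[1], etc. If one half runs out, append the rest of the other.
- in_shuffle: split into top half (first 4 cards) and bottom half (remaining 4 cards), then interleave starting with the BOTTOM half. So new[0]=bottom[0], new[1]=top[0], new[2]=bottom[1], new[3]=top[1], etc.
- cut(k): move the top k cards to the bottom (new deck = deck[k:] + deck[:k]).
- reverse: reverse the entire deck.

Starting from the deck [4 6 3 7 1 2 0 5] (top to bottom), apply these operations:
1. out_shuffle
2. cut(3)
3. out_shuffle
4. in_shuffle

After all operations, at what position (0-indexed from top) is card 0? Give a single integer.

Answer: 0

Derivation:
After op 1 (out_shuffle): [4 1 6 2 3 0 7 5]
After op 2 (cut(3)): [2 3 0 7 5 4 1 6]
After op 3 (out_shuffle): [2 5 3 4 0 1 7 6]
After op 4 (in_shuffle): [0 2 1 5 7 3 6 4]
Card 0 is at position 0.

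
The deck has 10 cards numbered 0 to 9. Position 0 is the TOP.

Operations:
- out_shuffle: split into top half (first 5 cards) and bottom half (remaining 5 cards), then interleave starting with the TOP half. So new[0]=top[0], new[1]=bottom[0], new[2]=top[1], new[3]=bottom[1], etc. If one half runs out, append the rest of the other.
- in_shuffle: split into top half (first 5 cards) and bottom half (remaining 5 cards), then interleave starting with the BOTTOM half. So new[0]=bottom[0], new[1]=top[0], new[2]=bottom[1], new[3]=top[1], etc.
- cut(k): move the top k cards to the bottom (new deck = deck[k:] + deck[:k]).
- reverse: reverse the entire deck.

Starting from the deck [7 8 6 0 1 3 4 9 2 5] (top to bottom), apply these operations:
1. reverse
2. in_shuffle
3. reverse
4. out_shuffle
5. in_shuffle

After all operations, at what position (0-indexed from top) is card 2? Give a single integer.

Answer: 7

Derivation:
After op 1 (reverse): [5 2 9 4 3 1 0 6 8 7]
After op 2 (in_shuffle): [1 5 0 2 6 9 8 4 7 3]
After op 3 (reverse): [3 7 4 8 9 6 2 0 5 1]
After op 4 (out_shuffle): [3 6 7 2 4 0 8 5 9 1]
After op 5 (in_shuffle): [0 3 8 6 5 7 9 2 1 4]
Card 2 is at position 7.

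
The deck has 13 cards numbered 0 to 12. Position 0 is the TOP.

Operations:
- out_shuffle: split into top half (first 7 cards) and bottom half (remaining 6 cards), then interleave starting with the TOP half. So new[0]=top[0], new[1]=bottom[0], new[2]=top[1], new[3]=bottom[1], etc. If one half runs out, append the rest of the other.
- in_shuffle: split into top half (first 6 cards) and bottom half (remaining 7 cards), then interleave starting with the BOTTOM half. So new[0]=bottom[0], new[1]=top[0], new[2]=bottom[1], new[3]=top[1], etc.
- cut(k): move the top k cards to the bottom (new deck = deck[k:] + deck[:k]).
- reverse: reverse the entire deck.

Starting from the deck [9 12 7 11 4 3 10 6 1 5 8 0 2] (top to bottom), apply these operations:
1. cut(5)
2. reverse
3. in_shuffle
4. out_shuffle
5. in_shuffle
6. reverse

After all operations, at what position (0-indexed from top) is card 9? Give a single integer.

After op 1 (cut(5)): [3 10 6 1 5 8 0 2 9 12 7 11 4]
After op 2 (reverse): [4 11 7 12 9 2 0 8 5 1 6 10 3]
After op 3 (in_shuffle): [0 4 8 11 5 7 1 12 6 9 10 2 3]
After op 4 (out_shuffle): [0 12 4 6 8 9 11 10 5 2 7 3 1]
After op 5 (in_shuffle): [11 0 10 12 5 4 2 6 7 8 3 9 1]
After op 6 (reverse): [1 9 3 8 7 6 2 4 5 12 10 0 11]
Card 9 is at position 1.

Answer: 1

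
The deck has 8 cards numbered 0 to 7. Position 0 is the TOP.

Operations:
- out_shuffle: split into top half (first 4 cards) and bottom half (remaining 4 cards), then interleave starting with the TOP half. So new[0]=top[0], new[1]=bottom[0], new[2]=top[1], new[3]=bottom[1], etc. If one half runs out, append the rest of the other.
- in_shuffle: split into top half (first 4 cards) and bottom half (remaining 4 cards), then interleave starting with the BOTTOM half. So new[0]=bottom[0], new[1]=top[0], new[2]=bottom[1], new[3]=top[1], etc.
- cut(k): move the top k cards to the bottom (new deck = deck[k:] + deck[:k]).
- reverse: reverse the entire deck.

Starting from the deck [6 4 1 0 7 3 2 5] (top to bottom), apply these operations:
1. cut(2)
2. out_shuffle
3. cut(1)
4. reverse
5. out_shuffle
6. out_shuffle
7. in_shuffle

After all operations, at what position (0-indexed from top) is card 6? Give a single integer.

Answer: 2

Derivation:
After op 1 (cut(2)): [1 0 7 3 2 5 6 4]
After op 2 (out_shuffle): [1 2 0 5 7 6 3 4]
After op 3 (cut(1)): [2 0 5 7 6 3 4 1]
After op 4 (reverse): [1 4 3 6 7 5 0 2]
After op 5 (out_shuffle): [1 7 4 5 3 0 6 2]
After op 6 (out_shuffle): [1 3 7 0 4 6 5 2]
After op 7 (in_shuffle): [4 1 6 3 5 7 2 0]
Card 6 is at position 2.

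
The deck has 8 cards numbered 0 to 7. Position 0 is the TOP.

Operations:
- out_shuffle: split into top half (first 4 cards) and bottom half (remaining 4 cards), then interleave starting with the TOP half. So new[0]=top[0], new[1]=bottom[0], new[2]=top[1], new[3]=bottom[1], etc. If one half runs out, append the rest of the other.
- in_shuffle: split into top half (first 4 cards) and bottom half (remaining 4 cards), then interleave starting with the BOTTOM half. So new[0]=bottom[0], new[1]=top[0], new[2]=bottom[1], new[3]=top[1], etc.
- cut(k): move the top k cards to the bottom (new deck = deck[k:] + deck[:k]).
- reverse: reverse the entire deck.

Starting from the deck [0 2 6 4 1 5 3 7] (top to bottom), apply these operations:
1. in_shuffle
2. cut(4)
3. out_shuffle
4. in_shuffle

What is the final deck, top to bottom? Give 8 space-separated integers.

Answer: 7 3 5 1 4 6 2 0

Derivation:
After op 1 (in_shuffle): [1 0 5 2 3 6 7 4]
After op 2 (cut(4)): [3 6 7 4 1 0 5 2]
After op 3 (out_shuffle): [3 1 6 0 7 5 4 2]
After op 4 (in_shuffle): [7 3 5 1 4 6 2 0]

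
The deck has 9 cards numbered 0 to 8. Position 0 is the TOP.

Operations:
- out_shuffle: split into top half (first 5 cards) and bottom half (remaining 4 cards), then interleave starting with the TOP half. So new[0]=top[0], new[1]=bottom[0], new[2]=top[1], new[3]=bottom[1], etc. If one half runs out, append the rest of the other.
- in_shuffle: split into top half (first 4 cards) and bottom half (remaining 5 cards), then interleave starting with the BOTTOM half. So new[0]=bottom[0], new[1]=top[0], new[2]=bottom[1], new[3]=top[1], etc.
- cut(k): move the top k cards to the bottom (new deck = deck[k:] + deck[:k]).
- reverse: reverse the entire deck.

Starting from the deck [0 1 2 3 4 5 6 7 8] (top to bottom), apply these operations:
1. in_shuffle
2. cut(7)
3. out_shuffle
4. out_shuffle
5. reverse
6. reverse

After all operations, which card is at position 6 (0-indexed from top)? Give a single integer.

Answer: 6

Derivation:
After op 1 (in_shuffle): [4 0 5 1 6 2 7 3 8]
After op 2 (cut(7)): [3 8 4 0 5 1 6 2 7]
After op 3 (out_shuffle): [3 1 8 6 4 2 0 7 5]
After op 4 (out_shuffle): [3 2 1 0 8 7 6 5 4]
After op 5 (reverse): [4 5 6 7 8 0 1 2 3]
After op 6 (reverse): [3 2 1 0 8 7 6 5 4]
Position 6: card 6.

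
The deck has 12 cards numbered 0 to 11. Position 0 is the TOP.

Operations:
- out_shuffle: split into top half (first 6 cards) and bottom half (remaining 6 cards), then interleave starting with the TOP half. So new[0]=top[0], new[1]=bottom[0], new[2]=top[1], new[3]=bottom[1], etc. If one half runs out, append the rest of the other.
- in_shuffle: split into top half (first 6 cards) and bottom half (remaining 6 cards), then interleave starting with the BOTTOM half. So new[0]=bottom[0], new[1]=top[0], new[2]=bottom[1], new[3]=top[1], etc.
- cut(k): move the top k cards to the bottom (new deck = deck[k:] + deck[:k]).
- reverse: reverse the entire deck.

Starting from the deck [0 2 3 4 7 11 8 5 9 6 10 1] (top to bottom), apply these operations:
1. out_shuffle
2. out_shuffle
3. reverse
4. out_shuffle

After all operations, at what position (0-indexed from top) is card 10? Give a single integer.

After op 1 (out_shuffle): [0 8 2 5 3 9 4 6 7 10 11 1]
After op 2 (out_shuffle): [0 4 8 6 2 7 5 10 3 11 9 1]
After op 3 (reverse): [1 9 11 3 10 5 7 2 6 8 4 0]
After op 4 (out_shuffle): [1 7 9 2 11 6 3 8 10 4 5 0]
Card 10 is at position 8.

Answer: 8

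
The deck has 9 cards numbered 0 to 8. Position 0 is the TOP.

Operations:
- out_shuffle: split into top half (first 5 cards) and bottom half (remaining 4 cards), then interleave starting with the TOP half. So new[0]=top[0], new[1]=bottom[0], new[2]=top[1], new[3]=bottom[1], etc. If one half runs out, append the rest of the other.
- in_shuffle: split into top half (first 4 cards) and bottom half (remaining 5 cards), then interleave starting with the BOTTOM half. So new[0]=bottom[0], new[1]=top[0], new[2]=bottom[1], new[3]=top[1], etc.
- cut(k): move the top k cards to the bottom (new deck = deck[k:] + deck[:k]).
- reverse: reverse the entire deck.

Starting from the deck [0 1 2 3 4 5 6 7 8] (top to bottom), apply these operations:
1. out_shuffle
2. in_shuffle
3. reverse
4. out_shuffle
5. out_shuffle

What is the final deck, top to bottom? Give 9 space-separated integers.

After op 1 (out_shuffle): [0 5 1 6 2 7 3 8 4]
After op 2 (in_shuffle): [2 0 7 5 3 1 8 6 4]
After op 3 (reverse): [4 6 8 1 3 5 7 0 2]
After op 4 (out_shuffle): [4 5 6 7 8 0 1 2 3]
After op 5 (out_shuffle): [4 0 5 1 6 2 7 3 8]

Answer: 4 0 5 1 6 2 7 3 8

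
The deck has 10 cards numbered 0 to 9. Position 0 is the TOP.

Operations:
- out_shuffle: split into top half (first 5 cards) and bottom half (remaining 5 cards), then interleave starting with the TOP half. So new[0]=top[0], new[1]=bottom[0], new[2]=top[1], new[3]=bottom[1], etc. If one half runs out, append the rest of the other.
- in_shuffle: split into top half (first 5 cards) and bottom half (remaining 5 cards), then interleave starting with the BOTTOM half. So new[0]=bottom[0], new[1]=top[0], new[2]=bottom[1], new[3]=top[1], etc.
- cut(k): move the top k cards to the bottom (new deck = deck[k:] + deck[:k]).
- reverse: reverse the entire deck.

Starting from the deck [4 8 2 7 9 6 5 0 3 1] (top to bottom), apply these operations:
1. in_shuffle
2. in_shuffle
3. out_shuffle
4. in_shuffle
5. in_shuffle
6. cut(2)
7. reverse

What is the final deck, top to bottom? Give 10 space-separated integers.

Answer: 8 6 9 3 5 0 4 1 2 7

Derivation:
After op 1 (in_shuffle): [6 4 5 8 0 2 3 7 1 9]
After op 2 (in_shuffle): [2 6 3 4 7 5 1 8 9 0]
After op 3 (out_shuffle): [2 5 6 1 3 8 4 9 7 0]
After op 4 (in_shuffle): [8 2 4 5 9 6 7 1 0 3]
After op 5 (in_shuffle): [6 8 7 2 1 4 0 5 3 9]
After op 6 (cut(2)): [7 2 1 4 0 5 3 9 6 8]
After op 7 (reverse): [8 6 9 3 5 0 4 1 2 7]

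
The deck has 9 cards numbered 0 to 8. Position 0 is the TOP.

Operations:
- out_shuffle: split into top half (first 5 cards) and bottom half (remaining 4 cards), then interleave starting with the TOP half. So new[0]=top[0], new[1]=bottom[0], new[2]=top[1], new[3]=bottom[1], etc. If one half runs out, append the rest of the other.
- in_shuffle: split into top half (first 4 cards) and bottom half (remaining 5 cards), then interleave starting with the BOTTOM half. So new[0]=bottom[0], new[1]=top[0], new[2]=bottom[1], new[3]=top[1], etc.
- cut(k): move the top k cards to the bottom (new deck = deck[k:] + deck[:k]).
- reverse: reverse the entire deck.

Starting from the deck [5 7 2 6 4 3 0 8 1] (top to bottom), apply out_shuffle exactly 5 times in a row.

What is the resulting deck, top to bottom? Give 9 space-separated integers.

After op 1 (out_shuffle): [5 3 7 0 2 8 6 1 4]
After op 2 (out_shuffle): [5 8 3 6 7 1 0 4 2]
After op 3 (out_shuffle): [5 1 8 0 3 4 6 2 7]
After op 4 (out_shuffle): [5 4 1 6 8 2 0 7 3]
After op 5 (out_shuffle): [5 2 4 0 1 7 6 3 8]

Answer: 5 2 4 0 1 7 6 3 8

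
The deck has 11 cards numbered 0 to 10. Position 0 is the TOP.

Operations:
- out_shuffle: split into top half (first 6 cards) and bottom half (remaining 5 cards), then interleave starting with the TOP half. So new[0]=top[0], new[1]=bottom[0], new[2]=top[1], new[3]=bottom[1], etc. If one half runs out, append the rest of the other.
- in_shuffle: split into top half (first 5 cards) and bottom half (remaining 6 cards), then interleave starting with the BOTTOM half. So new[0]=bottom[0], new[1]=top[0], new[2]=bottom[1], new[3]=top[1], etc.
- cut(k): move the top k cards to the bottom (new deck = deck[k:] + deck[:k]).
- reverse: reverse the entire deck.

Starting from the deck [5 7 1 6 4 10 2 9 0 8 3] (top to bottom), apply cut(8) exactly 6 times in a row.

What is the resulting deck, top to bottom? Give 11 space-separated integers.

After op 1 (cut(8)): [0 8 3 5 7 1 6 4 10 2 9]
After op 2 (cut(8)): [10 2 9 0 8 3 5 7 1 6 4]
After op 3 (cut(8)): [1 6 4 10 2 9 0 8 3 5 7]
After op 4 (cut(8)): [3 5 7 1 6 4 10 2 9 0 8]
After op 5 (cut(8)): [9 0 8 3 5 7 1 6 4 10 2]
After op 6 (cut(8)): [4 10 2 9 0 8 3 5 7 1 6]

Answer: 4 10 2 9 0 8 3 5 7 1 6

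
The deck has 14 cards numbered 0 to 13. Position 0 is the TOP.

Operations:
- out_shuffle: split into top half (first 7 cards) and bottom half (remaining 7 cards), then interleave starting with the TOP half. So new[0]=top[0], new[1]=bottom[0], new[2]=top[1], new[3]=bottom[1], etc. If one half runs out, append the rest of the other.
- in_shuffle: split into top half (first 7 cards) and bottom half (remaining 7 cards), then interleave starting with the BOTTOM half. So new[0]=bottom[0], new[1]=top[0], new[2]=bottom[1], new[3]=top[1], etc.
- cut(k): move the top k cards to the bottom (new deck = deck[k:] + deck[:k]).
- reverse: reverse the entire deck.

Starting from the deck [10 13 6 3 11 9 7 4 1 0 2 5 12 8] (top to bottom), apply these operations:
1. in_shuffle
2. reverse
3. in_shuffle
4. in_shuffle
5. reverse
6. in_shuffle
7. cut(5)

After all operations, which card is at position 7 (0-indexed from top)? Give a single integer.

After op 1 (in_shuffle): [4 10 1 13 0 6 2 3 5 11 12 9 8 7]
After op 2 (reverse): [7 8 9 12 11 5 3 2 6 0 13 1 10 4]
After op 3 (in_shuffle): [2 7 6 8 0 9 13 12 1 11 10 5 4 3]
After op 4 (in_shuffle): [12 2 1 7 11 6 10 8 5 0 4 9 3 13]
After op 5 (reverse): [13 3 9 4 0 5 8 10 6 11 7 1 2 12]
After op 6 (in_shuffle): [10 13 6 3 11 9 7 4 1 0 2 5 12 8]
After op 7 (cut(5)): [9 7 4 1 0 2 5 12 8 10 13 6 3 11]
Position 7: card 12.

Answer: 12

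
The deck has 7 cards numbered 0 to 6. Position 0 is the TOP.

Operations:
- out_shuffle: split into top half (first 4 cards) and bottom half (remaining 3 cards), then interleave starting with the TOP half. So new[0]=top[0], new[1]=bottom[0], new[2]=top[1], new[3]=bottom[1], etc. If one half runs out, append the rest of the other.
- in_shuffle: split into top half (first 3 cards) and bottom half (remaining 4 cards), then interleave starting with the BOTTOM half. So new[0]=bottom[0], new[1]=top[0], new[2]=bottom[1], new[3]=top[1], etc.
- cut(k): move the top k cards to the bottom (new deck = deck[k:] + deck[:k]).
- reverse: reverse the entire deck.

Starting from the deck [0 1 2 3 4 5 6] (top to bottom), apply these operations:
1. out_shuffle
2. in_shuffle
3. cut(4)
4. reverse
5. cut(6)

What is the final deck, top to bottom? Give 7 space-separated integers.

After op 1 (out_shuffle): [0 4 1 5 2 6 3]
After op 2 (in_shuffle): [5 0 2 4 6 1 3]
After op 3 (cut(4)): [6 1 3 5 0 2 4]
After op 4 (reverse): [4 2 0 5 3 1 6]
After op 5 (cut(6)): [6 4 2 0 5 3 1]

Answer: 6 4 2 0 5 3 1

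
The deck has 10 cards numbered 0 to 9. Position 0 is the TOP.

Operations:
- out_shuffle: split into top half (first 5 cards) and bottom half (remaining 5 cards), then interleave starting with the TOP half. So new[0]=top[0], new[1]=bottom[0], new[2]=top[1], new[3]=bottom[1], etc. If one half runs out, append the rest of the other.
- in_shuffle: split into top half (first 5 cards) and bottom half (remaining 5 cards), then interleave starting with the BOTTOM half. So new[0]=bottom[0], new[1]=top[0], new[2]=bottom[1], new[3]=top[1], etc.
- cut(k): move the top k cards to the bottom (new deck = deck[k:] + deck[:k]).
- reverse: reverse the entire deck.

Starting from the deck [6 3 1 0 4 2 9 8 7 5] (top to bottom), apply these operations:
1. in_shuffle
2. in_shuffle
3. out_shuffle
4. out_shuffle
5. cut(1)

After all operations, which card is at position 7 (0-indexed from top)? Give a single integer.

After op 1 (in_shuffle): [2 6 9 3 8 1 7 0 5 4]
After op 2 (in_shuffle): [1 2 7 6 0 9 5 3 4 8]
After op 3 (out_shuffle): [1 9 2 5 7 3 6 4 0 8]
After op 4 (out_shuffle): [1 3 9 6 2 4 5 0 7 8]
After op 5 (cut(1)): [3 9 6 2 4 5 0 7 8 1]
Position 7: card 7.

Answer: 7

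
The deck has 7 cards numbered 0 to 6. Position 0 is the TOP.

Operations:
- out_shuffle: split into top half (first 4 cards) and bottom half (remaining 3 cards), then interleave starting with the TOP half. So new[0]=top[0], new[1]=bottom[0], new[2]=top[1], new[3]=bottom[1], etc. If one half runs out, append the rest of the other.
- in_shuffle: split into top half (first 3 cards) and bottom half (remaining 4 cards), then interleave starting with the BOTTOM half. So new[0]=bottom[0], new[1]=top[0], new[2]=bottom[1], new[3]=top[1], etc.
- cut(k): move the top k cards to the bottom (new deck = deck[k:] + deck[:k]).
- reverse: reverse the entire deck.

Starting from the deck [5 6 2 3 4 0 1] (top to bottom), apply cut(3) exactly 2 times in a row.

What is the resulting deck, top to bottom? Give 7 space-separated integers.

Answer: 1 5 6 2 3 4 0

Derivation:
After op 1 (cut(3)): [3 4 0 1 5 6 2]
After op 2 (cut(3)): [1 5 6 2 3 4 0]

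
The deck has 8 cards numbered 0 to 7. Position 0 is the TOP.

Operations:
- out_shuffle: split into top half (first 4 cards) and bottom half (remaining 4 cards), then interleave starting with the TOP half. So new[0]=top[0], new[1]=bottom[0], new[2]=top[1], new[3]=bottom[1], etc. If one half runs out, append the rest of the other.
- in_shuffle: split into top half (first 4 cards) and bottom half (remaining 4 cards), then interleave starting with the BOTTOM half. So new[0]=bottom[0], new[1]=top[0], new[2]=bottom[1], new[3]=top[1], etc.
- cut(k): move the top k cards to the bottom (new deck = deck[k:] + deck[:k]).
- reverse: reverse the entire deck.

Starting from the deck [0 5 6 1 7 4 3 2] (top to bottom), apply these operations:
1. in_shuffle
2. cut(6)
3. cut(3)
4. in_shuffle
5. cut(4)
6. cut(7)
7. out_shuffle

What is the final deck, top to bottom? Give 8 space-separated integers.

After op 1 (in_shuffle): [7 0 4 5 3 6 2 1]
After op 2 (cut(6)): [2 1 7 0 4 5 3 6]
After op 3 (cut(3)): [0 4 5 3 6 2 1 7]
After op 4 (in_shuffle): [6 0 2 4 1 5 7 3]
After op 5 (cut(4)): [1 5 7 3 6 0 2 4]
After op 6 (cut(7)): [4 1 5 7 3 6 0 2]
After op 7 (out_shuffle): [4 3 1 6 5 0 7 2]

Answer: 4 3 1 6 5 0 7 2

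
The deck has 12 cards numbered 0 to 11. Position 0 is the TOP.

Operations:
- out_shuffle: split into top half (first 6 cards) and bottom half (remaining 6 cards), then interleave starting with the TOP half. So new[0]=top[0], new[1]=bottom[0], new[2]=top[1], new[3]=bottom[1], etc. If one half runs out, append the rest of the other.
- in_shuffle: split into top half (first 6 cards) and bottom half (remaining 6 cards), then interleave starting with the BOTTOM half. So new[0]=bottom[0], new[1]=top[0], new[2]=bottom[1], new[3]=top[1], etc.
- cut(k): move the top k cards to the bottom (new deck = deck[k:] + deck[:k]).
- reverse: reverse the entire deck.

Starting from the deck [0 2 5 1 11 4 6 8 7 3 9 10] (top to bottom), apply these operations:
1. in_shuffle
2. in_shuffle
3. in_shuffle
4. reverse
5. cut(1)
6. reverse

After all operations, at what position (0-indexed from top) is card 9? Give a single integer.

After op 1 (in_shuffle): [6 0 8 2 7 5 3 1 9 11 10 4]
After op 2 (in_shuffle): [3 6 1 0 9 8 11 2 10 7 4 5]
After op 3 (in_shuffle): [11 3 2 6 10 1 7 0 4 9 5 8]
After op 4 (reverse): [8 5 9 4 0 7 1 10 6 2 3 11]
After op 5 (cut(1)): [5 9 4 0 7 1 10 6 2 3 11 8]
After op 6 (reverse): [8 11 3 2 6 10 1 7 0 4 9 5]
Card 9 is at position 10.

Answer: 10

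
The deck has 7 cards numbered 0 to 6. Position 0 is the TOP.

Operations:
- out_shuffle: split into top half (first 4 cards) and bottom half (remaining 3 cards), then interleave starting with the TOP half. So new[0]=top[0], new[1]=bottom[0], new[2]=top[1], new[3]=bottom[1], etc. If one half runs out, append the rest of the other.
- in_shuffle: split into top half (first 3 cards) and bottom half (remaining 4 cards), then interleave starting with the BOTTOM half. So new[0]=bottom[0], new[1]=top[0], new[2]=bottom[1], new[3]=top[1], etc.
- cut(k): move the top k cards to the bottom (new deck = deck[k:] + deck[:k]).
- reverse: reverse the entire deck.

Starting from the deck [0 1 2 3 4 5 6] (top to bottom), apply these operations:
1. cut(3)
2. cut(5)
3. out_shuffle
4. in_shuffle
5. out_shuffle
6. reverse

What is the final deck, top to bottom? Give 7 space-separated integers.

Answer: 5 4 3 2 1 0 6

Derivation:
After op 1 (cut(3)): [3 4 5 6 0 1 2]
After op 2 (cut(5)): [1 2 3 4 5 6 0]
After op 3 (out_shuffle): [1 5 2 6 3 0 4]
After op 4 (in_shuffle): [6 1 3 5 0 2 4]
After op 5 (out_shuffle): [6 0 1 2 3 4 5]
After op 6 (reverse): [5 4 3 2 1 0 6]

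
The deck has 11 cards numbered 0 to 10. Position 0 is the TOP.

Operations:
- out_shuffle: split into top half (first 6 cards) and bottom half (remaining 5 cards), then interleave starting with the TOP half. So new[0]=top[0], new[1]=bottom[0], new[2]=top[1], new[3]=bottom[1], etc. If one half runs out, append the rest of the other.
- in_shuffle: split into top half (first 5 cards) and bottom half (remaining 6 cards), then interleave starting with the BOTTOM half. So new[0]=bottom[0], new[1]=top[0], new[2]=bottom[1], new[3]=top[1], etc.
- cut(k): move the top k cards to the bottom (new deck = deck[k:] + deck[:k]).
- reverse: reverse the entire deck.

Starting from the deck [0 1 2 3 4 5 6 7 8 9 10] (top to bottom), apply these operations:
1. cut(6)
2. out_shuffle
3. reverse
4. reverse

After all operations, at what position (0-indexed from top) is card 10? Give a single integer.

After op 1 (cut(6)): [6 7 8 9 10 0 1 2 3 4 5]
After op 2 (out_shuffle): [6 1 7 2 8 3 9 4 10 5 0]
After op 3 (reverse): [0 5 10 4 9 3 8 2 7 1 6]
After op 4 (reverse): [6 1 7 2 8 3 9 4 10 5 0]
Card 10 is at position 8.

Answer: 8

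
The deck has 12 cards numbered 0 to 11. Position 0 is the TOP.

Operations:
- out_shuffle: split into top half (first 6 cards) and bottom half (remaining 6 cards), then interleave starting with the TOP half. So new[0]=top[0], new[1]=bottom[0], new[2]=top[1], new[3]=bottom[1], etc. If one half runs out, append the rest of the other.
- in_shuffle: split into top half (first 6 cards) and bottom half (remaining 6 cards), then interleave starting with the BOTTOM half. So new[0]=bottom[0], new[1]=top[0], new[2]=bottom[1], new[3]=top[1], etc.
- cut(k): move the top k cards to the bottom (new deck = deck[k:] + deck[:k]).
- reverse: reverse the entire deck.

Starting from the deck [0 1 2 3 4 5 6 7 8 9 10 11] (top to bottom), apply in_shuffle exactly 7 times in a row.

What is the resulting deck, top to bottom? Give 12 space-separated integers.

After op 1 (in_shuffle): [6 0 7 1 8 2 9 3 10 4 11 5]
After op 2 (in_shuffle): [9 6 3 0 10 7 4 1 11 8 5 2]
After op 3 (in_shuffle): [4 9 1 6 11 3 8 0 5 10 2 7]
After op 4 (in_shuffle): [8 4 0 9 5 1 10 6 2 11 7 3]
After op 5 (in_shuffle): [10 8 6 4 2 0 11 9 7 5 3 1]
After op 6 (in_shuffle): [11 10 9 8 7 6 5 4 3 2 1 0]
After op 7 (in_shuffle): [5 11 4 10 3 9 2 8 1 7 0 6]

Answer: 5 11 4 10 3 9 2 8 1 7 0 6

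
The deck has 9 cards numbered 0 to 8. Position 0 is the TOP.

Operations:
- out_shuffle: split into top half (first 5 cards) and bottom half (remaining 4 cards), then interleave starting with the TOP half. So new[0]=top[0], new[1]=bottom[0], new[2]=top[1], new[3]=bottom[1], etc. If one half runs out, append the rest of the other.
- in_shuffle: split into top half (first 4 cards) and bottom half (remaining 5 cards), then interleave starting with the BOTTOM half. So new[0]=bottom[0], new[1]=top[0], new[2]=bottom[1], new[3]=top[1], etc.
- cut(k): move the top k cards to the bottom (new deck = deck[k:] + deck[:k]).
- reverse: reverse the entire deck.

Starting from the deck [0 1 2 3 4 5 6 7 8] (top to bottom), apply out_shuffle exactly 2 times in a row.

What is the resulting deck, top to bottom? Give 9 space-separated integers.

After op 1 (out_shuffle): [0 5 1 6 2 7 3 8 4]
After op 2 (out_shuffle): [0 7 5 3 1 8 6 4 2]

Answer: 0 7 5 3 1 8 6 4 2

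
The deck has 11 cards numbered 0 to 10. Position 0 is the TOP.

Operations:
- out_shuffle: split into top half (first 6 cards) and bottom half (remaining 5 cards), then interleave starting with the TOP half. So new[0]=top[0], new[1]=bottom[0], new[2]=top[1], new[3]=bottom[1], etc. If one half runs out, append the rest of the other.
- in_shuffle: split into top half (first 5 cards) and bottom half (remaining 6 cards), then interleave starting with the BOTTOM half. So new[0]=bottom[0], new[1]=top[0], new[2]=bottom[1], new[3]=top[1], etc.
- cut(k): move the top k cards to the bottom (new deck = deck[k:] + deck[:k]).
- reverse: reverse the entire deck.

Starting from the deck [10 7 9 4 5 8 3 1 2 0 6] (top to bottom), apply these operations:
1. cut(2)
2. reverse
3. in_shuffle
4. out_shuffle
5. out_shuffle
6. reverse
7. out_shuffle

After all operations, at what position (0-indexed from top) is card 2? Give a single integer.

Answer: 3

Derivation:
After op 1 (cut(2)): [9 4 5 8 3 1 2 0 6 10 7]
After op 2 (reverse): [7 10 6 0 2 1 3 8 5 4 9]
After op 3 (in_shuffle): [1 7 3 10 8 6 5 0 4 2 9]
After op 4 (out_shuffle): [1 5 7 0 3 4 10 2 8 9 6]
After op 5 (out_shuffle): [1 10 5 2 7 8 0 9 3 6 4]
After op 6 (reverse): [4 6 3 9 0 8 7 2 5 10 1]
After op 7 (out_shuffle): [4 7 6 2 3 5 9 10 0 1 8]
Card 2 is at position 3.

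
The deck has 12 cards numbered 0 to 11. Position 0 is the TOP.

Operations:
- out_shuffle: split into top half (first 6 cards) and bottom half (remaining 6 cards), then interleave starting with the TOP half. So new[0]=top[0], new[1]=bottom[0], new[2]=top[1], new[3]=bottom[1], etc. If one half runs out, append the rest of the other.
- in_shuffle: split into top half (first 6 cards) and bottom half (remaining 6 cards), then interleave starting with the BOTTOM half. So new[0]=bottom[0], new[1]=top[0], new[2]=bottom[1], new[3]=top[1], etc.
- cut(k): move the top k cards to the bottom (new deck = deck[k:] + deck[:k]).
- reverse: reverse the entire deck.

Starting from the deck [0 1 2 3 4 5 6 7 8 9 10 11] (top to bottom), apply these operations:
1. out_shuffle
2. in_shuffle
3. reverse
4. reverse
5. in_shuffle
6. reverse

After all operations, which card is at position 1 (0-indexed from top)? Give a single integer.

After op 1 (out_shuffle): [0 6 1 7 2 8 3 9 4 10 5 11]
After op 2 (in_shuffle): [3 0 9 6 4 1 10 7 5 2 11 8]
After op 3 (reverse): [8 11 2 5 7 10 1 4 6 9 0 3]
After op 4 (reverse): [3 0 9 6 4 1 10 7 5 2 11 8]
After op 5 (in_shuffle): [10 3 7 0 5 9 2 6 11 4 8 1]
After op 6 (reverse): [1 8 4 11 6 2 9 5 0 7 3 10]
Position 1: card 8.

Answer: 8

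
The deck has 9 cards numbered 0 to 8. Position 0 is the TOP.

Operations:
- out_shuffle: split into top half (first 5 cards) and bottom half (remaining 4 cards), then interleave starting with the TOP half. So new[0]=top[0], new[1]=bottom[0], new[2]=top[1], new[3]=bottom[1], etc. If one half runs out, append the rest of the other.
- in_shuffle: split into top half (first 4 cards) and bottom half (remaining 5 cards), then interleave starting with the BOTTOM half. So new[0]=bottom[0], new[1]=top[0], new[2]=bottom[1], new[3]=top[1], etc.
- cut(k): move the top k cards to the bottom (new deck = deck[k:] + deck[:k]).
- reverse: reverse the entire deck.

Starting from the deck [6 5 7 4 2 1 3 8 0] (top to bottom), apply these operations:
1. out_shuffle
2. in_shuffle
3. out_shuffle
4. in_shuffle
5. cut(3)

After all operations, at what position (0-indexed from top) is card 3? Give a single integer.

After op 1 (out_shuffle): [6 1 5 3 7 8 4 0 2]
After op 2 (in_shuffle): [7 6 8 1 4 5 0 3 2]
After op 3 (out_shuffle): [7 5 6 0 8 3 1 2 4]
After op 4 (in_shuffle): [8 7 3 5 1 6 2 0 4]
After op 5 (cut(3)): [5 1 6 2 0 4 8 7 3]
Card 3 is at position 8.

Answer: 8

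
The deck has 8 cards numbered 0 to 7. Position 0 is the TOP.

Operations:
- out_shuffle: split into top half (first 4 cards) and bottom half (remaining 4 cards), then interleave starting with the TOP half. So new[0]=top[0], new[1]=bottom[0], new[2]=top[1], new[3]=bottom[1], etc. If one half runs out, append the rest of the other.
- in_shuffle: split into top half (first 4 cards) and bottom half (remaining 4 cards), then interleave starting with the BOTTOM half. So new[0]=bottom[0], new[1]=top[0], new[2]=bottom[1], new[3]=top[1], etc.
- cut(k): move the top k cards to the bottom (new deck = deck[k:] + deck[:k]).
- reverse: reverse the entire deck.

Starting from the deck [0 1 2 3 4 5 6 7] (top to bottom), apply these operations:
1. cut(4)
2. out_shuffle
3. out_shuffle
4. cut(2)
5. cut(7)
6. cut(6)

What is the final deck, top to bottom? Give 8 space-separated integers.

After op 1 (cut(4)): [4 5 6 7 0 1 2 3]
After op 2 (out_shuffle): [4 0 5 1 6 2 7 3]
After op 3 (out_shuffle): [4 6 0 2 5 7 1 3]
After op 4 (cut(2)): [0 2 5 7 1 3 4 6]
After op 5 (cut(7)): [6 0 2 5 7 1 3 4]
After op 6 (cut(6)): [3 4 6 0 2 5 7 1]

Answer: 3 4 6 0 2 5 7 1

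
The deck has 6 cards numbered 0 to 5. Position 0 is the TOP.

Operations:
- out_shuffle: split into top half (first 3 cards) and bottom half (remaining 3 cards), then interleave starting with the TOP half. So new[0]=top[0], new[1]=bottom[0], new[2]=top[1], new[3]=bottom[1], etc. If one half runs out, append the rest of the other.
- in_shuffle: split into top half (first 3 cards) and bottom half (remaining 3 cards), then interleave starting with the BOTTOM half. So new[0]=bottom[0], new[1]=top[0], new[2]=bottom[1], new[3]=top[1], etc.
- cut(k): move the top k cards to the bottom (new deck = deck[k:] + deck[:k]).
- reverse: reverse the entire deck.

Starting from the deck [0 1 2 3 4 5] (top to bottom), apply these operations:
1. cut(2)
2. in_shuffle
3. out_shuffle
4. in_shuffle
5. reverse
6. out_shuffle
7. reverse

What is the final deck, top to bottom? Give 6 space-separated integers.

Answer: 1 3 5 4 0 2

Derivation:
After op 1 (cut(2)): [2 3 4 5 0 1]
After op 2 (in_shuffle): [5 2 0 3 1 4]
After op 3 (out_shuffle): [5 3 2 1 0 4]
After op 4 (in_shuffle): [1 5 0 3 4 2]
After op 5 (reverse): [2 4 3 0 5 1]
After op 6 (out_shuffle): [2 0 4 5 3 1]
After op 7 (reverse): [1 3 5 4 0 2]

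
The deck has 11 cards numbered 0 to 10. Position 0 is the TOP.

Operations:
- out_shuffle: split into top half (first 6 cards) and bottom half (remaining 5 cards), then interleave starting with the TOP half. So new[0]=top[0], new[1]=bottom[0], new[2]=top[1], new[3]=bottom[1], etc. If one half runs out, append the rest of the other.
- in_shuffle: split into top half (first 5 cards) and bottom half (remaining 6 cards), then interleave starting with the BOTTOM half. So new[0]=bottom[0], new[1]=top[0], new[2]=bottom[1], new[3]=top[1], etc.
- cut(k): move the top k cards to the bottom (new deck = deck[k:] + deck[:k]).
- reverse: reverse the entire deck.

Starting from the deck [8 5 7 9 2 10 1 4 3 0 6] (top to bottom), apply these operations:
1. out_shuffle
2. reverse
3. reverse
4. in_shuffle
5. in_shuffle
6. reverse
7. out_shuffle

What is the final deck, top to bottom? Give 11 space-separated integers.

Answer: 10 4 0 8 7 2 1 3 6 5 9

Derivation:
After op 1 (out_shuffle): [8 1 5 4 7 3 9 0 2 6 10]
After op 2 (reverse): [10 6 2 0 9 3 7 4 5 1 8]
After op 3 (reverse): [8 1 5 4 7 3 9 0 2 6 10]
After op 4 (in_shuffle): [3 8 9 1 0 5 2 4 6 7 10]
After op 5 (in_shuffle): [5 3 2 8 4 9 6 1 7 0 10]
After op 6 (reverse): [10 0 7 1 6 9 4 8 2 3 5]
After op 7 (out_shuffle): [10 4 0 8 7 2 1 3 6 5 9]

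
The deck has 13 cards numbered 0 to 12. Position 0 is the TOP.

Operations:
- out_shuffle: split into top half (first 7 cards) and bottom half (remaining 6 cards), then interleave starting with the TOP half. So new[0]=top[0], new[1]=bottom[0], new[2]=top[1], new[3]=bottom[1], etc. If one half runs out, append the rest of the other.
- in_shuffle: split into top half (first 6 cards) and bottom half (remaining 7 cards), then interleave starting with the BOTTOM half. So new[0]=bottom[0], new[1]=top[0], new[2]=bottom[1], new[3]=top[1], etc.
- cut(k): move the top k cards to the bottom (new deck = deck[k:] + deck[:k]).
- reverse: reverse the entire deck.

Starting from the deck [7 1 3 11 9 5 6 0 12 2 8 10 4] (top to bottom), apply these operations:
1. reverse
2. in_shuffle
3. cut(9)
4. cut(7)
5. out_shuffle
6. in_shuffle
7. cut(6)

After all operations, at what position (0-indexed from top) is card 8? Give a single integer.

Answer: 3

Derivation:
After op 1 (reverse): [4 10 8 2 12 0 6 5 9 11 3 1 7]
After op 2 (in_shuffle): [6 4 5 10 9 8 11 2 3 12 1 0 7]
After op 3 (cut(9)): [12 1 0 7 6 4 5 10 9 8 11 2 3]
After op 4 (cut(7)): [10 9 8 11 2 3 12 1 0 7 6 4 5]
After op 5 (out_shuffle): [10 1 9 0 8 7 11 6 2 4 3 5 12]
After op 6 (in_shuffle): [11 10 6 1 2 9 4 0 3 8 5 7 12]
After op 7 (cut(6)): [4 0 3 8 5 7 12 11 10 6 1 2 9]
Card 8 is at position 3.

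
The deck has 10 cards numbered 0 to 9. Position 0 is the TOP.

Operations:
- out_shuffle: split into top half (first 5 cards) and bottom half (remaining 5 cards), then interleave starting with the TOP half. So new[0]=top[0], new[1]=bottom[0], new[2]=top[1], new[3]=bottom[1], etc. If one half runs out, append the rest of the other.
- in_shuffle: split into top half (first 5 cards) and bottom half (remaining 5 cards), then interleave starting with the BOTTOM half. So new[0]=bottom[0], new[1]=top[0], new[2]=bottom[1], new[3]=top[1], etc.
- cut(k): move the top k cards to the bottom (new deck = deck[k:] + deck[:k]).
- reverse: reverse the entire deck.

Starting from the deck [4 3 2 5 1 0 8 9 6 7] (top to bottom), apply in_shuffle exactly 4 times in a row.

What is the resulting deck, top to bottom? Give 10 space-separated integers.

Answer: 6 8 1 2 4 7 9 0 5 3

Derivation:
After op 1 (in_shuffle): [0 4 8 3 9 2 6 5 7 1]
After op 2 (in_shuffle): [2 0 6 4 5 8 7 3 1 9]
After op 3 (in_shuffle): [8 2 7 0 3 6 1 4 9 5]
After op 4 (in_shuffle): [6 8 1 2 4 7 9 0 5 3]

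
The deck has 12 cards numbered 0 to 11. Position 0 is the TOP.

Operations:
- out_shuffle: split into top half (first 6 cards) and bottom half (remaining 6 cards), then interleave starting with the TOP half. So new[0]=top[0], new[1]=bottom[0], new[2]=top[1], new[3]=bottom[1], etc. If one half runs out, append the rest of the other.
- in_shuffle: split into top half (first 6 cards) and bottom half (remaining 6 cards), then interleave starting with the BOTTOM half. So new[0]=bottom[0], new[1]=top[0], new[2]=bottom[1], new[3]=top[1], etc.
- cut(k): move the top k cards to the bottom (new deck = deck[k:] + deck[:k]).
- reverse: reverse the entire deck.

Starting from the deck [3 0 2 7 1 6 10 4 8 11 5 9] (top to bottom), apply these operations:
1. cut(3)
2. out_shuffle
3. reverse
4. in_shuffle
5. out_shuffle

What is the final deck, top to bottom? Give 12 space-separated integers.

After op 1 (cut(3)): [7 1 6 10 4 8 11 5 9 3 0 2]
After op 2 (out_shuffle): [7 11 1 5 6 9 10 3 4 0 8 2]
After op 3 (reverse): [2 8 0 4 3 10 9 6 5 1 11 7]
After op 4 (in_shuffle): [9 2 6 8 5 0 1 4 11 3 7 10]
After op 5 (out_shuffle): [9 1 2 4 6 11 8 3 5 7 0 10]

Answer: 9 1 2 4 6 11 8 3 5 7 0 10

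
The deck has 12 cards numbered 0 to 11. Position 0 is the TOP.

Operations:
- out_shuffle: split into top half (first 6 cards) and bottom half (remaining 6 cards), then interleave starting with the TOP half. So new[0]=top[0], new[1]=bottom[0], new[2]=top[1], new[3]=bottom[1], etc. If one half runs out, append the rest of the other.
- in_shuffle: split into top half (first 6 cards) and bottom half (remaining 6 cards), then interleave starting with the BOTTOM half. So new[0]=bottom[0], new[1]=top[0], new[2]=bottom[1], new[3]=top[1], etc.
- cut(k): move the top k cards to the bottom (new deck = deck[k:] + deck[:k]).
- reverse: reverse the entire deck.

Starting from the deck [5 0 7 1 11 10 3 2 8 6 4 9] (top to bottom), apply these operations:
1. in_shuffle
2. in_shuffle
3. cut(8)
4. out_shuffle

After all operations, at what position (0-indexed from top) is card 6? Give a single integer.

Answer: 8

Derivation:
After op 1 (in_shuffle): [3 5 2 0 8 7 6 1 4 11 9 10]
After op 2 (in_shuffle): [6 3 1 5 4 2 11 0 9 8 10 7]
After op 3 (cut(8)): [9 8 10 7 6 3 1 5 4 2 11 0]
After op 4 (out_shuffle): [9 1 8 5 10 4 7 2 6 11 3 0]
Card 6 is at position 8.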